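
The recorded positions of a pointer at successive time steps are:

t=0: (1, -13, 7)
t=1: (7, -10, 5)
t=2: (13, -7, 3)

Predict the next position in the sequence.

The position changes by (+6, +3, -2) every step.
step 3: (13, -7, 3) + (+6, +3, -2) → (19, -4, 1)

(19, -4, 1)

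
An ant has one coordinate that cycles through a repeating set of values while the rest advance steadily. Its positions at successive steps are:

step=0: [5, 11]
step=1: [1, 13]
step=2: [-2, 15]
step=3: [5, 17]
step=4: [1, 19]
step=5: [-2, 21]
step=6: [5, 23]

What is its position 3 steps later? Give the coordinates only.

The first coordinate repeats the cycle [5, 1, -2] with period 3; step 9 mod 3 = 0, giving 5.
The second coordinate changes by +2 each step, so at step 9 it is 11 + 9·(2) = 29.

[5, 29]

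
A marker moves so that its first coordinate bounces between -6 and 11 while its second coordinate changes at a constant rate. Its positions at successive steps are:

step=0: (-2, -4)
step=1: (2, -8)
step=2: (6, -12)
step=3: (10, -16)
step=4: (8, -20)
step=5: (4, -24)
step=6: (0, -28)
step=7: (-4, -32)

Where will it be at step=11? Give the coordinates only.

(8, -48)

The first coordinate reflects between -6 and 11, moving 4 per step.
  step 8: -4 → -4
  step 9: -4 → 0
  step 10: 0 → 4
  step 11: 4 → 8
The second coordinate changes by -4 each step: at step 11 it is -48.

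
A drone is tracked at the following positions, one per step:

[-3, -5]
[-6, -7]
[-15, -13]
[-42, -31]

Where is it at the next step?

Consecutive displacements [-3, -2], [-9, -6], [-27, -18] scale by a factor of 3 each step.
step 4: [-42, -31] + [-81, -54] → [-123, -85]

[-123, -85]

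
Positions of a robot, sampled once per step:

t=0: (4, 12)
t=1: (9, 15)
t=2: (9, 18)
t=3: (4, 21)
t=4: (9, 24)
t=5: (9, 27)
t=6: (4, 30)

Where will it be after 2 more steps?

The first coordinate repeats the cycle [4, 9, 9] with period 3; step 8 mod 3 = 2, giving 9.
The second coordinate changes by +3 each step, so at step 8 it is 12 + 8·(3) = 36.

(9, 36)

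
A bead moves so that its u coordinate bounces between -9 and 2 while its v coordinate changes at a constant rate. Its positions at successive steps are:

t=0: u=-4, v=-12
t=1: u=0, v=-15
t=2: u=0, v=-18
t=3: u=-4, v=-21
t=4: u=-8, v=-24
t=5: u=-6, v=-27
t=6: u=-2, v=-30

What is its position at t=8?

u=-2, v=-36

The u coordinate travels 4 per step and bounces off the walls at -9 and 2.
  step 7: -2 → 2
  step 8: 2 → -2
The v coordinate changes by -3 each step: at step 8 it is -36.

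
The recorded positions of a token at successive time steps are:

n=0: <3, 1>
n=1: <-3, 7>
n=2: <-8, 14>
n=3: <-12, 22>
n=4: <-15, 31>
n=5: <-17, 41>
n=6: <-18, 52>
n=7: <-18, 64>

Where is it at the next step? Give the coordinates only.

<-17, 77>

First differences are <-6, +6>, <-5, +7>, <-4, +8>, <-3, +9>, <-2, +10>, <-1, +11>, <+0, +12>; their common second difference is <+1, +1> (constant acceleration).
step 8: <-18, 64> + <+1, +13> → <-17, 77>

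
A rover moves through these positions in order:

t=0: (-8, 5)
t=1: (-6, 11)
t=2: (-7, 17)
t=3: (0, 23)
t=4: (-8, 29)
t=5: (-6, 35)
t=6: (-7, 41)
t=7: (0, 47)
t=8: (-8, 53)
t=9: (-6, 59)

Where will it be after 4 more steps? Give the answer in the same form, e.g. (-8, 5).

(-6, 83)

The first coordinate repeats the cycle [-8, -6, -7, 0] with period 4; step 13 mod 4 = 1, giving -6.
The second coordinate changes by +6 each step, so at step 13 it is 5 + 13·(6) = 83.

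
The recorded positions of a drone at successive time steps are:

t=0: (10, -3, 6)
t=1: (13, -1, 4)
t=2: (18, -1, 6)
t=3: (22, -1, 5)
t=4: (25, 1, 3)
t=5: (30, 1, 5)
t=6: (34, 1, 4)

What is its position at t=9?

(46, 3, 3)

The moves between consecutive positions are (+3, +2, -2), (+5, +0, +2), (+4, +0, -1), (+3, +2, -2), (+5, +0, +2), (+4, +0, -1); they repeat the 3-cycle [(+3, +2, -2), (+5, +0, +2), (+4, +0, -1)].
step 7: apply (+3, +2, -2) → (37, 3, 2)
step 8: apply (+5, +0, +2) → (42, 3, 4)
step 9: apply (+4, +0, -1) → (46, 3, 3)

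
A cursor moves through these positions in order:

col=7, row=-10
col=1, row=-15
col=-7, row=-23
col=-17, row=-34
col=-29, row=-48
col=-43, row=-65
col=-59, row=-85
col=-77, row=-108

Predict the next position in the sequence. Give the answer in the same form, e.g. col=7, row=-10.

col=-97, row=-134

Successive displacements: (-6, -5), (-8, -8), (-10, -11), (-12, -14), (-14, -17), (-16, -20), (-18, -23) — each changes by (-2, -3).
step 8: col=-77, row=-108 + (-20, -26) → col=-97, row=-134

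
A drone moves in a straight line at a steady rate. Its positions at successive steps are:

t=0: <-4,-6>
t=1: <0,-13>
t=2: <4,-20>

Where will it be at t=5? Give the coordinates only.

<16,-41>

Each step adds <+4,-7> to the position.
step 3: <4,-20> + <+4,-7> → <8,-27>
step 4: <8,-27> + <+4,-7> → <12,-34>
step 5: <12,-34> + <+4,-7> → <16,-41>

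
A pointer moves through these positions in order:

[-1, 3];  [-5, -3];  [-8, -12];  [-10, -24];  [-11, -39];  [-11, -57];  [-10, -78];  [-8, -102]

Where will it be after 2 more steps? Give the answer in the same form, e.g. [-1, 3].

[-1, -159]

Taking differences between consecutive positions: [-4, -6], [-3, -9], [-2, -12], [-1, -15], [+0, -18], [+1, -21], [+2, -24]. These grow by [+1, -3] each step.
step 8: [-8, -102] + [+3, -27] → [-5, -129]
step 9: [-5, -129] + [+4, -30] → [-1, -159]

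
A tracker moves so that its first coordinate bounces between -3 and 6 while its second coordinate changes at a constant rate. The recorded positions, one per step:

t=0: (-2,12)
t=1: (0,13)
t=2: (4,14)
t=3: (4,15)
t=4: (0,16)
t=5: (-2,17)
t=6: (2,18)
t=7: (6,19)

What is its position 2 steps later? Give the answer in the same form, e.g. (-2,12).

The first coordinate travels 4 per step and bounces off the walls at -3 and 6.
  step 8: 6 → 2
  step 9: 2 → -2
The second coordinate changes by +1 each step: at step 9 it is 21.

(-2,21)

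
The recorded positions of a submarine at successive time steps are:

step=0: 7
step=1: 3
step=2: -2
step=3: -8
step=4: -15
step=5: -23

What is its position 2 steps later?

-42

Successive displacements: -4, -5, -6, -7, -8 — each changes by -1.
step 6: -23 − 9 → -32
step 7: -32 − 10 → -42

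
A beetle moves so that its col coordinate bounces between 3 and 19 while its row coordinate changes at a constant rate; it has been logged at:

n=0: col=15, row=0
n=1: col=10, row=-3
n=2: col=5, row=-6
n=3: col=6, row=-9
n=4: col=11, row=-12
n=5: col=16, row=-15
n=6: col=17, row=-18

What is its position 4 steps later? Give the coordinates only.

col=9, row=-30

The col coordinate reflects between 3 and 19, moving 5 per step.
  step 7: 17 → 12
  step 8: 12 → 7
  step 9: 7 → 4
  step 10: 4 → 9
The row coordinate changes by -3 each step: at step 10 it is -30.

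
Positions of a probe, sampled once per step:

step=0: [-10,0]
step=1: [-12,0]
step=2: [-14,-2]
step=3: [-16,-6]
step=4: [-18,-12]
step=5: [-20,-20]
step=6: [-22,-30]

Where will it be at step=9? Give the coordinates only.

Taking differences between consecutive positions: [-2,+0], [-2,-2], [-2,-4], [-2,-6], [-2,-8], [-2,-10]. These grow by [+0,-2] each step.
step 7: [-22,-30] + [-2,-12] → [-24,-42]
step 8: [-24,-42] + [-2,-14] → [-26,-56]
step 9: [-26,-56] + [-2,-16] → [-28,-72]

[-28,-72]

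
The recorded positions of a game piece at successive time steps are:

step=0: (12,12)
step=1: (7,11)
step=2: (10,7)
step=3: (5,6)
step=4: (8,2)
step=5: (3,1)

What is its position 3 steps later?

(4,-8)

The moves between consecutive positions are (-5,-1), (+3,-4), (-5,-1), (+3,-4), (-5,-1); they repeat the 2-cycle [(-5,-1), (+3,-4)].
step 6: apply (+3,-4) → (6,-3)
step 7: apply (-5,-1) → (1,-4)
step 8: apply (+3,-4) → (4,-8)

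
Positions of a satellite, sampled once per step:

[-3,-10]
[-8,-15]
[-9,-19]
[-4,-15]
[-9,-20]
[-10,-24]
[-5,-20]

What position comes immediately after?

[-10,-25]

The moves between consecutive positions are [-5,-5], [-1,-4], [+5,+4], [-5,-5], [-1,-4], [+5,+4]; they repeat the 3-cycle [[-5,-5], [-1,-4], [+5,+4]].
step 7: apply [-5,-5] → [-10,-25]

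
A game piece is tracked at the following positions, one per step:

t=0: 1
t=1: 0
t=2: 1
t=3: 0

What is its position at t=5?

The jumps are -1, +1, -1 — a geometric progression with ratio -1.
step 4: 0 + 1 → 1
step 5: 1 − 1 → 0

0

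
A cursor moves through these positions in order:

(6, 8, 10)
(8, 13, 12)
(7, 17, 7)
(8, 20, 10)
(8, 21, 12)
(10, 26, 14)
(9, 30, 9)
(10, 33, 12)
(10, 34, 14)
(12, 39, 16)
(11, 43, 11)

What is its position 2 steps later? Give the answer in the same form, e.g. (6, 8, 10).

(12, 47, 16)

Step-to-step displacements: (+2, +5, +2), (-1, +4, -5), (+1, +3, +3), (+0, +1, +2), (+2, +5, +2), (-1, +4, -5), (+1, +3, +3), (+0, +1, +2), (+2, +5, +2), (-1, +4, -5) — a repeating cycle of length 4.
step 11: apply (+1, +3, +3) → (12, 46, 14)
step 12: apply (+0, +1, +2) → (12, 47, 16)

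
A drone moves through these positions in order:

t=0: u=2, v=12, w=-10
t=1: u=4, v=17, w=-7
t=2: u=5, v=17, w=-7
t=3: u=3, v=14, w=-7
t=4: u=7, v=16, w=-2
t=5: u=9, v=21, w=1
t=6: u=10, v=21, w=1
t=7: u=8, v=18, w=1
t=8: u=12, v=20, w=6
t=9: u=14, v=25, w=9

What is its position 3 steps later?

Step-to-step displacements: (+2, +5, +3), (+1, +0, +0), (-2, -3, +0), (+4, +2, +5), (+2, +5, +3), (+1, +0, +0), (-2, -3, +0), (+4, +2, +5), (+2, +5, +3) — a repeating cycle of length 4.
step 10: apply (+1, +0, +0) → u=15, v=25, w=9
step 11: apply (-2, -3, +0) → u=13, v=22, w=9
step 12: apply (+4, +2, +5) → u=17, v=24, w=14

u=17, v=24, w=14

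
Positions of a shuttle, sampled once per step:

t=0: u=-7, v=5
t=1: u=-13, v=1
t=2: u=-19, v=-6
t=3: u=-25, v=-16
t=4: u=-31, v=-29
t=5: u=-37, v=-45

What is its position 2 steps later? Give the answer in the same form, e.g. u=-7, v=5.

First differences are (-6, -4), (-6, -7), (-6, -10), (-6, -13), (-6, -16); their common second difference is (+0, -3) (constant acceleration).
step 6: u=-37, v=-45 + (-6, -19) → u=-43, v=-64
step 7: u=-43, v=-64 + (-6, -22) → u=-49, v=-86

u=-49, v=-86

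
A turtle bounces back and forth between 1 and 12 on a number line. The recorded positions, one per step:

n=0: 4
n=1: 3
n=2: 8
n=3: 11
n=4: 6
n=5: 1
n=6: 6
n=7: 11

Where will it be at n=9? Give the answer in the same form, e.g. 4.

3

The value reflects between 1 and 12, moving 5 per step.
  step 8: 11 → 8
  step 9: 8 → 3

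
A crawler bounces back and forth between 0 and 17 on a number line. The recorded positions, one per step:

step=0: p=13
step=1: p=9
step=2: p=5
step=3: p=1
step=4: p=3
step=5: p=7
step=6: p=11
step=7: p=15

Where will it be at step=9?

p=11

The value travels 4 per step and bounces off the walls at 0 and 17.
  step 8: 15 → 15
  step 9: 15 → 11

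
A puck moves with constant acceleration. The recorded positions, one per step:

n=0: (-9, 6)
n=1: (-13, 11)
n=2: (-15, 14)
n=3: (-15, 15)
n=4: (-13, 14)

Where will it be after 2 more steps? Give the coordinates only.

(-3, 6)

First differences are (-4, +5), (-2, +3), (+0, +1), (+2, -1); their common second difference is (+2, -2) (constant acceleration).
step 5: (-13, 14) + (+4, -3) → (-9, 11)
step 6: (-9, 11) + (+6, -5) → (-3, 6)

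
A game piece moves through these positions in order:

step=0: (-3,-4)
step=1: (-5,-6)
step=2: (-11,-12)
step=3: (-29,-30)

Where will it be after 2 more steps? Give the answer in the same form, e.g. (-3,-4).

(-245,-246)

Step-to-step displacements: (-2,-2), (-6,-6), (-18,-18); each is 3× the previous.
step 4: (-29,-30) + (-54,-54) → (-83,-84)
step 5: (-83,-84) + (-162,-162) → (-245,-246)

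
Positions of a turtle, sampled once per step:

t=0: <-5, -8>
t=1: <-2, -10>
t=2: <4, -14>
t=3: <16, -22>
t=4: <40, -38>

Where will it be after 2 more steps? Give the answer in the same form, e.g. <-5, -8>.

<184, -134>

Consecutive displacements <+3, -2>, <+6, -4>, <+12, -8>, <+24, -16> scale by a factor of 2 each step.
step 5: <40, -38> + <+48, -32> → <88, -70>
step 6: <88, -70> + <+96, -64> → <184, -134>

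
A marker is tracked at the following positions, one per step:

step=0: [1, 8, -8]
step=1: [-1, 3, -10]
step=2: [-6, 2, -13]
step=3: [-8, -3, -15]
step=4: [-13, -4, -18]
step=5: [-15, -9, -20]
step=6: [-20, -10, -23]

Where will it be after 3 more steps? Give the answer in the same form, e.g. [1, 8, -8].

[-29, -21, -30]

The moves between consecutive positions are [-2, -5, -2], [-5, -1, -3], [-2, -5, -2], [-5, -1, -3], [-2, -5, -2], [-5, -1, -3]; they repeat the 2-cycle [[-2, -5, -2], [-5, -1, -3]].
step 7: apply [-2, -5, -2] → [-22, -15, -25]
step 8: apply [-5, -1, -3] → [-27, -16, -28]
step 9: apply [-2, -5, -2] → [-29, -21, -30]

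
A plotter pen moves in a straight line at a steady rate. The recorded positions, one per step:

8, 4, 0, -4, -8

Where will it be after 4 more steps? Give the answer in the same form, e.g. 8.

Constant displacement of -4 per step.
step 5: -8 − 4 → -12
step 6: -12 − 4 → -16
step 7: -16 − 4 → -20
step 8: -20 − 4 → -24

-24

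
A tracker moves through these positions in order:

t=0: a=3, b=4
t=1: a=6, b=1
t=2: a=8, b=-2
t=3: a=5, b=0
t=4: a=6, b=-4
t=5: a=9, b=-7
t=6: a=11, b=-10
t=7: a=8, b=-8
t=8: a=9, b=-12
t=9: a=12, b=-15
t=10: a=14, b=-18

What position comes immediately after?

Differencing gives (+3, -3), (+2, -3), (-3, +2), (+1, -4), (+3, -3), (+2, -3), (-3, +2), (+1, -4), (+3, -3), (+2, -3). This is the pattern (+3, -3), (+2, -3), (-3, +2), (+1, -4) repeated.
step 11: apply (-3, +2) → a=11, b=-16

a=11, b=-16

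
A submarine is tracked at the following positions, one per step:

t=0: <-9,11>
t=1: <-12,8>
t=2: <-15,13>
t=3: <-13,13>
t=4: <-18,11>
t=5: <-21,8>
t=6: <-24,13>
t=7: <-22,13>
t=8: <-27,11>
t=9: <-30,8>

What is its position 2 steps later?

Step-to-step displacements: <-3,-3>, <-3,+5>, <+2,+0>, <-5,-2>, <-3,-3>, <-3,+5>, <+2,+0>, <-5,-2>, <-3,-3> — a repeating cycle of length 4.
step 10: apply <-3,+5> → <-33,13>
step 11: apply <+2,+0> → <-31,13>

<-31,13>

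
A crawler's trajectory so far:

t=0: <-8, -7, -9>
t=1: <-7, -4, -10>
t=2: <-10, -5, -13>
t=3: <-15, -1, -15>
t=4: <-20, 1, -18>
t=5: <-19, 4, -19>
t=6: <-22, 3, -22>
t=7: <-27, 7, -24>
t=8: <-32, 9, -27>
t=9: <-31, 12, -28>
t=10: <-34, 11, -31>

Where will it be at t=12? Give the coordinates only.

Step-to-step displacements: <+1, +3, -1>, <-3, -1, -3>, <-5, +4, -2>, <-5, +2, -3>, <+1, +3, -1>, <-3, -1, -3>, <-5, +4, -2>, <-5, +2, -3>, <+1, +3, -1>, <-3, -1, -3> — a repeating cycle of length 4.
step 11: apply <-5, +4, -2> → <-39, 15, -33>
step 12: apply <-5, +2, -3> → <-44, 17, -36>

<-44, 17, -36>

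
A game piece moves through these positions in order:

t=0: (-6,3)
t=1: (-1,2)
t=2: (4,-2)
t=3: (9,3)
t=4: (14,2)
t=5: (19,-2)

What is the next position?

(24,3)

The first coordinate changes by +5 each step, so at step 6 it is -6 + 6·(5) = 24.
The second coordinate repeats the cycle [3, 2, -2] with period 3; step 6 mod 3 = 0, giving 3.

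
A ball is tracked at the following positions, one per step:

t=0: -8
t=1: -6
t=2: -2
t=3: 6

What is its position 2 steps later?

54

Step-to-step displacements: +2, +4, +8; each is 2× the previous.
step 4: 6 + 16 → 22
step 5: 22 + 32 → 54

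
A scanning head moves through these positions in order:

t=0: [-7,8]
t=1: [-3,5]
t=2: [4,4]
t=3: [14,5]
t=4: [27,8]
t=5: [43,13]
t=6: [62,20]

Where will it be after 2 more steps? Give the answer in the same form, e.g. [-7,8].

[109,40]

Taking differences between consecutive positions: [+4,-3], [+7,-1], [+10,+1], [+13,+3], [+16,+5], [+19,+7]. These grow by [+3,+2] each step.
step 7: [62,20] + [+22,+9] → [84,29]
step 8: [84,29] + [+25,+11] → [109,40]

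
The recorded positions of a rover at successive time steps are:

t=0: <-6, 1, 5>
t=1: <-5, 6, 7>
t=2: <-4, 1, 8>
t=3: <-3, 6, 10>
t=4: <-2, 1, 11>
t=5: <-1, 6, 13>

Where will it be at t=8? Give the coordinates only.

<2, 1, 17>

The moves between consecutive positions are <+1, +5, +2>, <+1, -5, +1>, <+1, +5, +2>, <+1, -5, +1>, <+1, +5, +2>; they repeat the 2-cycle [<+1, +5, +2>, <+1, -5, +1>].
step 6: apply <+1, -5, +1> → <0, 1, 14>
step 7: apply <+1, +5, +2> → <1, 6, 16>
step 8: apply <+1, -5, +1> → <2, 1, 17>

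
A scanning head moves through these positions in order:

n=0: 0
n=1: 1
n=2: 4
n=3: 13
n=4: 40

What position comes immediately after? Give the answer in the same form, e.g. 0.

121

The jumps are +1, +3, +9, +27 — a geometric progression with ratio 3.
step 5: 40 + 81 → 121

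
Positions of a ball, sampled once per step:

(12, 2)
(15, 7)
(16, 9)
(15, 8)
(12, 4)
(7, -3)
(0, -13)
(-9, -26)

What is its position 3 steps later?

(-48, -83)

First differences are (+3, +5), (+1, +2), (-1, -1), (-3, -4), (-5, -7), (-7, -10), (-9, -13); their common second difference is (-2, -3) (constant acceleration).
step 8: (-9, -26) + (-11, -16) → (-20, -42)
step 9: (-20, -42) + (-13, -19) → (-33, -61)
step 10: (-33, -61) + (-15, -22) → (-48, -83)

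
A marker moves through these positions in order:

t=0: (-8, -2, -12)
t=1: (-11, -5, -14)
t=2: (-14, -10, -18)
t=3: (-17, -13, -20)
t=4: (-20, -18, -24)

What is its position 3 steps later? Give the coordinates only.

(-29, -29, -32)

Differencing gives (-3, -3, -2), (-3, -5, -4), (-3, -3, -2), (-3, -5, -4). This is the pattern (-3, -3, -2), (-3, -5, -4) repeated.
step 5: apply (-3, -3, -2) → (-23, -21, -26)
step 6: apply (-3, -5, -4) → (-26, -26, -30)
step 7: apply (-3, -3, -2) → (-29, -29, -32)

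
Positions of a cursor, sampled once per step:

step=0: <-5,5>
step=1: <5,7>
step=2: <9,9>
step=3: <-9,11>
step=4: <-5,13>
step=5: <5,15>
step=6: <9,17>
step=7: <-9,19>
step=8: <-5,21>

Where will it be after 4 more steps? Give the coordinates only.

<-5,29>

First: cycles through -5, 5, 9, -9 every 4 steps. Step 12 lands at position 0 of the cycle → -5.
Second: linear, +2 per step → 29 at step 12.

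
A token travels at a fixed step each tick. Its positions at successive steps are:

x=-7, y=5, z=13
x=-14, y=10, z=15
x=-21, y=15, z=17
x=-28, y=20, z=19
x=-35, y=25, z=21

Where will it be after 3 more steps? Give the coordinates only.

The position changes by (-7, +5, +2) every step.
step 5: x=-35, y=25, z=21 + (-7, +5, +2) → x=-42, y=30, z=23
step 6: x=-42, y=30, z=23 + (-7, +5, +2) → x=-49, y=35, z=25
step 7: x=-49, y=35, z=25 + (-7, +5, +2) → x=-56, y=40, z=27

x=-56, y=40, z=27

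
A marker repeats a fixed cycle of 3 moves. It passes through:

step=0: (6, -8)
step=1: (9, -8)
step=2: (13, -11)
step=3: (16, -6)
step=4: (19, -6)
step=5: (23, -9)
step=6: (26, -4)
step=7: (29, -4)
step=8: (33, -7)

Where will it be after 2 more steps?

Differencing gives (+3, +0), (+4, -3), (+3, +5), (+3, +0), (+4, -3), (+3, +5), (+3, +0), (+4, -3). This is the pattern (+3, +0), (+4, -3), (+3, +5) repeated.
step 9: apply (+3, +5) → (36, -2)
step 10: apply (+3, +0) → (39, -2)

(39, -2)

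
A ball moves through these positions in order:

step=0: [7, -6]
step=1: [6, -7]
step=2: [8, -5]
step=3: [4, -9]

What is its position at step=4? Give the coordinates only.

The jumps are [-1, -1], [+2, +2], [-4, -4] — a geometric progression with ratio -2.
step 4: [4, -9] + [+8, +8] → [12, -1]

[12, -1]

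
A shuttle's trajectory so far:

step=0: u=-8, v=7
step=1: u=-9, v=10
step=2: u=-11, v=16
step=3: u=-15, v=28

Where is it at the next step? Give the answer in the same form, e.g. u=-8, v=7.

u=-23, v=52

Step-to-step displacements: (-1, +3), (-2, +6), (-4, +12); each is 2× the previous.
step 4: u=-15, v=28 + (-8, +24) → u=-23, v=52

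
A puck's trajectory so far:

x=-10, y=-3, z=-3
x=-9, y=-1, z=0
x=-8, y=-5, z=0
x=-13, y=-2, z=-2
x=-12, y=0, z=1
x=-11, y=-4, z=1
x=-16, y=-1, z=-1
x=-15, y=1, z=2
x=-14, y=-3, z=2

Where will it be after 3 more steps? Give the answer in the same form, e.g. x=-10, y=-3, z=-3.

x=-17, y=-2, z=3

Differencing gives (+1, +2, +3), (+1, -4, +0), (-5, +3, -2), (+1, +2, +3), (+1, -4, +0), (-5, +3, -2), (+1, +2, +3), (+1, -4, +0). This is the pattern (+1, +2, +3), (+1, -4, +0), (-5, +3, -2) repeated.
step 9: apply (-5, +3, -2) → x=-19, y=0, z=0
step 10: apply (+1, +2, +3) → x=-18, y=2, z=3
step 11: apply (+1, -4, +0) → x=-17, y=-2, z=3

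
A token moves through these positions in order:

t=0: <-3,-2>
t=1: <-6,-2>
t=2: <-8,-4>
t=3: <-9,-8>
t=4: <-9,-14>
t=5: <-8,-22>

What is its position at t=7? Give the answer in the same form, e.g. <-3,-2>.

<-3,-44>

First differences are <-3,+0>, <-2,-2>, <-1,-4>, <+0,-6>, <+1,-8>; their common second difference is <+1,-2> (constant acceleration).
step 6: <-8,-22> + <+2,-10> → <-6,-32>
step 7: <-6,-32> + <+3,-12> → <-3,-44>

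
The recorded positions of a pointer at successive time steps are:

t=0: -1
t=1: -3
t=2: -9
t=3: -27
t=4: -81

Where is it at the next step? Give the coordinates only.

Step-to-step displacements: -2, -6, -18, -54; each is 3× the previous.
step 5: -81 − 162 → -243

-243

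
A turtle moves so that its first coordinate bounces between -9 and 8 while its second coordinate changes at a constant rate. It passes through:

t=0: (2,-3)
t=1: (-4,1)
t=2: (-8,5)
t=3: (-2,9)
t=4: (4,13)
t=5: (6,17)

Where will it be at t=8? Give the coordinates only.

(-6,29)

The first coordinate reflects between -9 and 8, moving 6 per step.
  step 6: 6 → 0
  step 7: 0 → -6
  step 8: -6 → -6
The second coordinate changes by +4 each step: at step 8 it is 29.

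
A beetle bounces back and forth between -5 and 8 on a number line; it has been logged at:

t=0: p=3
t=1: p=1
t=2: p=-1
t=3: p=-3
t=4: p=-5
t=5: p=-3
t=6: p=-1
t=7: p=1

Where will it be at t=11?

The value reflects between -5 and 8, moving 2 per step.
  step 8: 1 → 3
  step 9: 3 → 5
  step 10: 5 → 7
  step 11: 7 → 7

p=7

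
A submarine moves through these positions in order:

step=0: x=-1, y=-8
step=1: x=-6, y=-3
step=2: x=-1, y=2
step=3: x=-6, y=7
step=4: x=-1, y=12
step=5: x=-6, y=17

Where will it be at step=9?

x=-6, y=37

X: cycles through -1, -6 every 2 steps. Step 9 lands at position 1 of the cycle → -6.
Y: linear, +5 per step → 37 at step 9.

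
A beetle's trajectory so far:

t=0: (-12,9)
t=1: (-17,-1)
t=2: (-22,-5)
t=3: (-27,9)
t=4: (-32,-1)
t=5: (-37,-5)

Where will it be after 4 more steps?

(-57,9)

First: linear, -5 per step → -57 at step 9.
Second: cycles through 9, -1, -5 every 3 steps. Step 9 lands at position 0 of the cycle → 9.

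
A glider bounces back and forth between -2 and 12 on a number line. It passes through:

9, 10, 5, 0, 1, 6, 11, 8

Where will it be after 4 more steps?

The value travels 5 per step and bounces off the walls at -2 and 12.
  step 8: 8 → 3
  step 9: 3 → -2
  step 10: -2 → 3
  step 11: 3 → 8

8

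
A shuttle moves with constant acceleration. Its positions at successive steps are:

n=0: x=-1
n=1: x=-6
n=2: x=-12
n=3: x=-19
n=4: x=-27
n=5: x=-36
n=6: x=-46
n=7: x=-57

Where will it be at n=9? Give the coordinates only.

x=-82

Taking differences between consecutive positions: -5, -6, -7, -8, -9, -10, -11. These grow by -1 each step.
step 8: -57 − 12 → x=-69
step 9: -69 − 13 → x=-82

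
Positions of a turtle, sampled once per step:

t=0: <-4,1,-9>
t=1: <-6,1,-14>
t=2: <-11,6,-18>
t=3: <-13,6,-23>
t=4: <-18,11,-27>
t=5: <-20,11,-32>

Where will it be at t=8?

The moves between consecutive positions are <-2,+0,-5>, <-5,+5,-4>, <-2,+0,-5>, <-5,+5,-4>, <-2,+0,-5>; they repeat the 2-cycle [<-2,+0,-5>, <-5,+5,-4>].
step 6: apply <-5,+5,-4> → <-25,16,-36>
step 7: apply <-2,+0,-5> → <-27,16,-41>
step 8: apply <-5,+5,-4> → <-32,21,-45>

<-32,21,-45>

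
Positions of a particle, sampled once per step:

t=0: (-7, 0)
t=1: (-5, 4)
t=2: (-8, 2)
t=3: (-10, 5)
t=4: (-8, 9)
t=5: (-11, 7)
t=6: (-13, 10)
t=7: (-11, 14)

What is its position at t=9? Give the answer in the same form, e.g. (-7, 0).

The moves between consecutive positions are (+2, +4), (-3, -2), (-2, +3), (+2, +4), (-3, -2), (-2, +3), (+2, +4); they repeat the 3-cycle [(+2, +4), (-3, -2), (-2, +3)].
step 8: apply (-3, -2) → (-14, 12)
step 9: apply (-2, +3) → (-16, 15)

(-16, 15)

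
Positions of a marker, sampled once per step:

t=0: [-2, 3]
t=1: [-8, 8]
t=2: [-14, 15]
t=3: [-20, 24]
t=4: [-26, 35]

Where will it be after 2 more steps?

Taking differences between consecutive positions: [-6, +5], [-6, +7], [-6, +9], [-6, +11]. These grow by [+0, +2] each step.
step 5: [-26, 35] + [-6, +13] → [-32, 48]
step 6: [-32, 48] + [-6, +15] → [-38, 63]

[-38, 63]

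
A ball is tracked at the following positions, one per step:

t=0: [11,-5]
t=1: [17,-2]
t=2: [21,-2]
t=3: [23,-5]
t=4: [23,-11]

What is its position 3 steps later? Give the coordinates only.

Successive displacements: [+6,+3], [+4,+0], [+2,-3], [+0,-6] — each changes by [-2,-3].
step 5: [23,-11] + [-2,-9] → [21,-20]
step 6: [21,-20] + [-4,-12] → [17,-32]
step 7: [17,-32] + [-6,-15] → [11,-47]

[11,-47]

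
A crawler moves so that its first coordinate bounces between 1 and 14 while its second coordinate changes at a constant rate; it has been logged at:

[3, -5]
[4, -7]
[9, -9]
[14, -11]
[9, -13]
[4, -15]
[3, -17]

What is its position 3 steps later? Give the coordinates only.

[10, -23]

The first coordinate travels 5 per step and bounces off the walls at 1 and 14.
  step 7: 3 → 8
  step 8: 8 → 13
  step 9: 13 → 10
The second coordinate changes by -2 each step: at step 9 it is -23.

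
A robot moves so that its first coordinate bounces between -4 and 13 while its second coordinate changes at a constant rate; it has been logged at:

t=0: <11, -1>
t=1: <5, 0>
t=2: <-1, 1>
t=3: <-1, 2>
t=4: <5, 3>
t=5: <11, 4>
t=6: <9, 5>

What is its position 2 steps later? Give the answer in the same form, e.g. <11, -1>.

The first coordinate travels 6 per step and bounces off the walls at -4 and 13.
  step 7: 9 → 3
  step 8: 3 → -3
The second coordinate changes by +1 each step: at step 8 it is 7.

<-3, 7>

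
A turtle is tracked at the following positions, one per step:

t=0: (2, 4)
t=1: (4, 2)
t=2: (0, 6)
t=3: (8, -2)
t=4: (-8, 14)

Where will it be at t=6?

(-40, 46)

The jumps are (+2, -2), (-4, +4), (+8, -8), (-16, +16) — a geometric progression with ratio -2.
step 5: (-8, 14) + (+32, -32) → (24, -18)
step 6: (24, -18) + (-64, +64) → (-40, 46)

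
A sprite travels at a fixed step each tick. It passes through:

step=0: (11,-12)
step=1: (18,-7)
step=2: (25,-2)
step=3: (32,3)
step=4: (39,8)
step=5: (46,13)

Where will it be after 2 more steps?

(60,23)

The position changes by (+7,+5) every step.
step 6: (46,13) + (+7,+5) → (53,18)
step 7: (53,18) + (+7,+5) → (60,23)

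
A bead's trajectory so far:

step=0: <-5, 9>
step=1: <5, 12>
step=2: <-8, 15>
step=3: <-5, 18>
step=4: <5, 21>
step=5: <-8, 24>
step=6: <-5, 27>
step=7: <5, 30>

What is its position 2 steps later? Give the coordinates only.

The first coordinate repeats the cycle [-5, 5, -8] with period 3; step 9 mod 3 = 0, giving -5.
The second coordinate changes by +3 each step, so at step 9 it is 9 + 9·(3) = 36.

<-5, 36>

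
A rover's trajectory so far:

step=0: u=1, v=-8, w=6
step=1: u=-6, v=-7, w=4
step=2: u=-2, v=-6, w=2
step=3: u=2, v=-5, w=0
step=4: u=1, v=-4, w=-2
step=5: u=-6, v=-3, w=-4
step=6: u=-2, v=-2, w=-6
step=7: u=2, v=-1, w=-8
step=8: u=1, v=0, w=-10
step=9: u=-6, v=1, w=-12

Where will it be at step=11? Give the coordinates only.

u=2, v=3, w=-16

The u coordinate repeats the cycle [1, -6, -2, 2] with period 4; step 11 mod 4 = 3, giving 2.
The v coordinate changes by +1 each step, so at step 11 it is -8 + 11·(1) = 3.
The w coordinate changes by -2 each step, so at step 11 it is 6 + 11·(-2) = -16.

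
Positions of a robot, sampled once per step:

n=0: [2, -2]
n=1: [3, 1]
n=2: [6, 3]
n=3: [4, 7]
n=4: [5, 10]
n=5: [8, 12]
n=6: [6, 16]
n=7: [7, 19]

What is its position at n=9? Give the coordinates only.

The moves between consecutive positions are [+1, +3], [+3, +2], [-2, +4], [+1, +3], [+3, +2], [-2, +4], [+1, +3]; they repeat the 3-cycle [[+1, +3], [+3, +2], [-2, +4]].
step 8: apply [+3, +2] → [10, 21]
step 9: apply [-2, +4] → [8, 25]

[8, 25]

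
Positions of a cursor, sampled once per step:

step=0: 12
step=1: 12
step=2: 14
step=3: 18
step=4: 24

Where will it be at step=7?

54

First differences are +0, +2, +4, +6; their common second difference is +2 (constant acceleration).
step 5: 24 + 8 → 32
step 6: 32 + 10 → 42
step 7: 42 + 12 → 54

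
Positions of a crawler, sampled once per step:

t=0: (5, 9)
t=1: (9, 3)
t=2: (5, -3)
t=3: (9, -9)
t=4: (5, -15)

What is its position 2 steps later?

First: cycles through 5, 9 every 2 steps. Step 6 lands at position 0 of the cycle → 5.
Second: linear, -6 per step → -27 at step 6.

(5, -27)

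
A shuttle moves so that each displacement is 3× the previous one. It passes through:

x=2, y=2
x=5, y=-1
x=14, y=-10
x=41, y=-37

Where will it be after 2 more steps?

Step-to-step displacements: (+3, -3), (+9, -9), (+27, -27); each is 3× the previous.
step 4: x=41, y=-37 + (+81, -81) → x=122, y=-118
step 5: x=122, y=-118 + (+243, -243) → x=365, y=-361

x=365, y=-361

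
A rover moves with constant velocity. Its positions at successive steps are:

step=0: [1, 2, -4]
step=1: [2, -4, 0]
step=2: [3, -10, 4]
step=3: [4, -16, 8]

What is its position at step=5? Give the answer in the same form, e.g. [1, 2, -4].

[6, -28, 16]

The position changes by [+1, -6, +4] every step.
step 4: [4, -16, 8] + [+1, -6, +4] → [5, -22, 12]
step 5: [5, -22, 12] + [+1, -6, +4] → [6, -28, 16]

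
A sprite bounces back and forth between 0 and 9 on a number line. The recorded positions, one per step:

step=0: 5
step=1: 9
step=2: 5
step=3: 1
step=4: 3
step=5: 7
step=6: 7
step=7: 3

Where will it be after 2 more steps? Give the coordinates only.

The value travels 4 per step and bounces off the walls at 0 and 9.
  step 8: 3 → 1
  step 9: 1 → 5

5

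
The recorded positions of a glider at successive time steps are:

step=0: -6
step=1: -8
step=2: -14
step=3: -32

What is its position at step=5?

Step-to-step displacements: -2, -6, -18; each is 3× the previous.
step 4: -32 − 54 → -86
step 5: -86 − 162 → -248

-248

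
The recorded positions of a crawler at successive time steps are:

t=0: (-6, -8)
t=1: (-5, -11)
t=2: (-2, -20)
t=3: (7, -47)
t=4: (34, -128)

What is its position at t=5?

(115, -371)

Consecutive displacements (+1, -3), (+3, -9), (+9, -27), (+27, -81) scale by a factor of 3 each step.
step 5: (34, -128) + (+81, -243) → (115, -371)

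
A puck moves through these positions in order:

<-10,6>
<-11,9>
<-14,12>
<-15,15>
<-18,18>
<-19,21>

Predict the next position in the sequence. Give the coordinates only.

<-22,24>

The moves between consecutive positions are <-1,+3>, <-3,+3>, <-1,+3>, <-3,+3>, <-1,+3>; they repeat the 2-cycle [<-1,+3>, <-3,+3>].
step 6: apply <-3,+3> → <-22,24>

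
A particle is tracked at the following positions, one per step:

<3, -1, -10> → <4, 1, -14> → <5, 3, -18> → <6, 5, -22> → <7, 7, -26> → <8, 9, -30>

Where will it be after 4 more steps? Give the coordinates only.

Each step adds <+1, +2, -4> to the position.
step 6: <8, 9, -30> + <+1, +2, -4> → <9, 11, -34>
step 7: <9, 11, -34> + <+1, +2, -4> → <10, 13, -38>
step 8: <10, 13, -38> + <+1, +2, -4> → <11, 15, -42>
step 9: <11, 15, -42> + <+1, +2, -4> → <12, 17, -46>

<12, 17, -46>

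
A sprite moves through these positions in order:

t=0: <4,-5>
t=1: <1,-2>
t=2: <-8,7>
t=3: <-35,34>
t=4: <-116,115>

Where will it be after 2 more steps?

The jumps are <-3,+3>, <-9,+9>, <-27,+27>, <-81,+81> — a geometric progression with ratio 3.
step 5: <-116,115> + <-243,+243> → <-359,358>
step 6: <-359,358> + <-729,+729> → <-1088,1087>

<-1088,1087>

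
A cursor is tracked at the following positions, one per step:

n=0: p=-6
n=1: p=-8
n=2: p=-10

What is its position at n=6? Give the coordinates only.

Constant displacement of -2 per step.
step 3: -10 − 2 → p=-12
step 4: -12 − 2 → p=-14
step 5: -14 − 2 → p=-16
step 6: -16 − 2 → p=-18

p=-18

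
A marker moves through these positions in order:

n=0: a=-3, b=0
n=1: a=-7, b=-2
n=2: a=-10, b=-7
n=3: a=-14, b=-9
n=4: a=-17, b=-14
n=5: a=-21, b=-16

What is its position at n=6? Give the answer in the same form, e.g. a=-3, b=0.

a=-24, b=-21

Step-to-step displacements: (-4,-2), (-3,-5), (-4,-2), (-3,-5), (-4,-2) — a repeating cycle of length 2.
step 6: apply (-3,-5) → a=-24, b=-21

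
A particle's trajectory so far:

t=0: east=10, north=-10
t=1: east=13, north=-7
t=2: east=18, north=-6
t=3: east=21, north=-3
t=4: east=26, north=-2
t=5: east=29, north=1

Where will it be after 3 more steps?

Step-to-step displacements: (+3, +3), (+5, +1), (+3, +3), (+5, +1), (+3, +3) — a repeating cycle of length 2.
step 6: apply (+5, +1) → east=34, north=2
step 7: apply (+3, +3) → east=37, north=5
step 8: apply (+5, +1) → east=42, north=6

east=42, north=6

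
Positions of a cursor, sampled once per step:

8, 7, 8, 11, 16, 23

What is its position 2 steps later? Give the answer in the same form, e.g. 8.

Taking differences between consecutive positions: -1, +1, +3, +5, +7. These grow by +2 each step.
step 6: 23 + 9 → 32
step 7: 32 + 11 → 43

43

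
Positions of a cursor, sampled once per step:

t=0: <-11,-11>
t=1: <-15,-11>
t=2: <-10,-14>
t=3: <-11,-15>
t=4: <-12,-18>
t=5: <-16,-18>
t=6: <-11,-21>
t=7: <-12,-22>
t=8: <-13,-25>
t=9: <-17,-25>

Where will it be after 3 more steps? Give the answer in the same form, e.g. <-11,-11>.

<-14,-32>

The moves between consecutive positions are <-4,+0>, <+5,-3>, <-1,-1>, <-1,-3>, <-4,+0>, <+5,-3>, <-1,-1>, <-1,-3>, <-4,+0>; they repeat the 4-cycle [<-4,+0>, <+5,-3>, <-1,-1>, <-1,-3>].
step 10: apply <+5,-3> → <-12,-28>
step 11: apply <-1,-1> → <-13,-29>
step 12: apply <-1,-3> → <-14,-32>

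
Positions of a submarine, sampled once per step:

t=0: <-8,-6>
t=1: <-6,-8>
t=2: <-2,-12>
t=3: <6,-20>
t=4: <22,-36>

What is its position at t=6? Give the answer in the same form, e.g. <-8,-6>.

<118,-132>

Consecutive displacements <+2,-2>, <+4,-4>, <+8,-8>, <+16,-16> scale by a factor of 2 each step.
step 5: <22,-36> + <+32,-32> → <54,-68>
step 6: <54,-68> + <+64,-64> → <118,-132>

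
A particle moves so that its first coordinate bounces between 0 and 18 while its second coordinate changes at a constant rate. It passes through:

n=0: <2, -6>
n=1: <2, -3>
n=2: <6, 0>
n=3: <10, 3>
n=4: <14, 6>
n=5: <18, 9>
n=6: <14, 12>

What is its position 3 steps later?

The first coordinate travels 4 per step and bounces off the walls at 0 and 18.
  step 7: 14 → 10
  step 8: 10 → 6
  step 9: 6 → 2
The second coordinate changes by +3 each step: at step 9 it is 21.

<2, 21>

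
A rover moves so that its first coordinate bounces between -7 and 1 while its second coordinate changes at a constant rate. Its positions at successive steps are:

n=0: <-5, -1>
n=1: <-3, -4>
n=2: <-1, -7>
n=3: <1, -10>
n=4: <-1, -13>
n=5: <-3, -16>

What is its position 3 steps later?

The first coordinate travels 2 per step and bounces off the walls at -7 and 1.
  step 6: -3 → -5
  step 7: -5 → -7
  step 8: -7 → -5
The second coordinate changes by -3 each step: at step 8 it is -25.

<-5, -25>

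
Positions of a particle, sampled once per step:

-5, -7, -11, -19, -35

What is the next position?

Consecutive displacements -2, -4, -8, -16 scale by a factor of 2 each step.
step 5: -35 − 32 → -67

-67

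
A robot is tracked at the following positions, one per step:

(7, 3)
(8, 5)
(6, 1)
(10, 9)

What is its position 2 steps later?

(18, 25)

Consecutive displacements (+1, +2), (-2, -4), (+4, +8) scale by a factor of -2 each step.
step 4: (10, 9) + (-8, -16) → (2, -7)
step 5: (2, -7) + (+16, +32) → (18, 25)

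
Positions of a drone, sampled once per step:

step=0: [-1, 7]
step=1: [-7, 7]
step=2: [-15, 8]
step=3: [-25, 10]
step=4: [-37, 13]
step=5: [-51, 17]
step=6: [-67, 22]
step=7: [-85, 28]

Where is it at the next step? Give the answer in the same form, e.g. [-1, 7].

[-105, 35]

Successive displacements: [-6, +0], [-8, +1], [-10, +2], [-12, +3], [-14, +4], [-16, +5], [-18, +6] — each changes by [-2, +1].
step 8: [-85, 28] + [-20, +7] → [-105, 35]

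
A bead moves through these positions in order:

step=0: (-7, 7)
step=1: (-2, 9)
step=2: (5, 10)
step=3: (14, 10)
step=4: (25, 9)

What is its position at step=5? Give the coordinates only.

Taking differences between consecutive positions: (+5, +2), (+7, +1), (+9, +0), (+11, -1). These grow by (+2, -1) each step.
step 5: (25, 9) + (+13, -2) → (38, 7)

(38, 7)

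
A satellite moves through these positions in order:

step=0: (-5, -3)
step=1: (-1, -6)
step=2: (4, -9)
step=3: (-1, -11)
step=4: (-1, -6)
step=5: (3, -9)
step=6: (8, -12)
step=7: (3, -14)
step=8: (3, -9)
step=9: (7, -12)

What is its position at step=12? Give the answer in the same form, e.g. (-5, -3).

Differencing gives (+4, -3), (+5, -3), (-5, -2), (+0, +5), (+4, -3), (+5, -3), (-5, -2), (+0, +5), (+4, -3). This is the pattern (+4, -3), (+5, -3), (-5, -2), (+0, +5) repeated.
step 10: apply (+5, -3) → (12, -15)
step 11: apply (-5, -2) → (7, -17)
step 12: apply (+0, +5) → (7, -12)

(7, -12)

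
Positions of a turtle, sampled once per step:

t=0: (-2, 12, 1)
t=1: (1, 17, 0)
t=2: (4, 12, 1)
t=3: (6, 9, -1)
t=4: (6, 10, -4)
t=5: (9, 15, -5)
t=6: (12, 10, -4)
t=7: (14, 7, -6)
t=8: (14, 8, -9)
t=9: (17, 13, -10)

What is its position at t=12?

(22, 6, -14)

The moves between consecutive positions are (+3, +5, -1), (+3, -5, +1), (+2, -3, -2), (+0, +1, -3), (+3, +5, -1), (+3, -5, +1), (+2, -3, -2), (+0, +1, -3), (+3, +5, -1); they repeat the 4-cycle [(+3, +5, -1), (+3, -5, +1), (+2, -3, -2), (+0, +1, -3)].
step 10: apply (+3, -5, +1) → (20, 8, -9)
step 11: apply (+2, -3, -2) → (22, 5, -11)
step 12: apply (+0, +1, -3) → (22, 6, -14)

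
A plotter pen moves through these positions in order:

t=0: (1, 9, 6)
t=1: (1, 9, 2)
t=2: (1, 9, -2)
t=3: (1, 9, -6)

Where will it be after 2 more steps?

(1, 9, -14)

Each step adds (+0, +0, -4) to the position.
step 4: (1, 9, -6) + (+0, +0, -4) → (1, 9, -10)
step 5: (1, 9, -10) + (+0, +0, -4) → (1, 9, -14)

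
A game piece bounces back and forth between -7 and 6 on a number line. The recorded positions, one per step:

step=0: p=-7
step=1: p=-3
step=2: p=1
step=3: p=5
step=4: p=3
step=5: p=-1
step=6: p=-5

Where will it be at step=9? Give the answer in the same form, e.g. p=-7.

p=3

The value travels 4 per step and bounces off the walls at -7 and 6.
  step 7: -5 → -5
  step 8: -5 → -1
  step 9: -1 → 3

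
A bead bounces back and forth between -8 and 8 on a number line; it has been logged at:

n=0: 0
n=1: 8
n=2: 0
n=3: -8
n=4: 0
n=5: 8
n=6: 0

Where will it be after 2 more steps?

0

The value travels 8 per step and bounces off the walls at -8 and 8.
  step 7: 0 → -8
  step 8: -8 → 0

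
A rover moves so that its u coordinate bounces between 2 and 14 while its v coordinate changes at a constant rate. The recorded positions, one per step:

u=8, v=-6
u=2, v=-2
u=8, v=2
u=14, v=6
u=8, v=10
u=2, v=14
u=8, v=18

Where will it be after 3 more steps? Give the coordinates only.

u=2, v=30

The u coordinate travels 6 per step and bounces off the walls at 2 and 14.
  step 7: 8 → 14
  step 8: 14 → 8
  step 9: 8 → 2
The v coordinate changes by +4 each step: at step 9 it is 30.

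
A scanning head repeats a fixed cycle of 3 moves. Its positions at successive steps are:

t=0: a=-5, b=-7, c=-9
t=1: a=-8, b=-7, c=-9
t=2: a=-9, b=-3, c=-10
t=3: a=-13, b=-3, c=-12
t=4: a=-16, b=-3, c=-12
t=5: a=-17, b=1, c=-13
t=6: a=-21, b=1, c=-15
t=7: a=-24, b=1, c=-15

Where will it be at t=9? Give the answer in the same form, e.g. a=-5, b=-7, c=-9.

Step-to-step displacements: (-3,+0,+0), (-1,+4,-1), (-4,+0,-2), (-3,+0,+0), (-1,+4,-1), (-4,+0,-2), (-3,+0,+0) — a repeating cycle of length 3.
step 8: apply (-1,+4,-1) → a=-25, b=5, c=-16
step 9: apply (-4,+0,-2) → a=-29, b=5, c=-18

a=-29, b=5, c=-18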